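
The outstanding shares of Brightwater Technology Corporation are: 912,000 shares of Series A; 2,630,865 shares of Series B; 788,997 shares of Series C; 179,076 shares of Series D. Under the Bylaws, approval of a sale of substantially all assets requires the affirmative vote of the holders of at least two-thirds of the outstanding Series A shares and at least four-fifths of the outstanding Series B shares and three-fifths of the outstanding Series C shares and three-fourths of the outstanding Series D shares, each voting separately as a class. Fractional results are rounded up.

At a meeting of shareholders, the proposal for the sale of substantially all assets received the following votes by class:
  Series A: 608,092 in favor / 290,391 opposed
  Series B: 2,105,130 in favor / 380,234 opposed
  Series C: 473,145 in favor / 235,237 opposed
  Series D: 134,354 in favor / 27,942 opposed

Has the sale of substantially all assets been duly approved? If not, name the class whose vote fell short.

Not approved — the Series C shares did not give the required vote.

Series A: 2/3 of 912000 = 608000; 608,000 required, 608,092 in favor — approved.
Series B: 4/5 of 2630865 = 2104692; 2,104,692 required, 2,105,130 in favor — approved.
Series C: 3/5 of 788997 = 473398.20, rounded up to 473399; 473,399 required, 473,145 in favor — not approved.
Series D: 3/4 of 179076 = 134307; 134,307 required, 134,354 in favor — approved.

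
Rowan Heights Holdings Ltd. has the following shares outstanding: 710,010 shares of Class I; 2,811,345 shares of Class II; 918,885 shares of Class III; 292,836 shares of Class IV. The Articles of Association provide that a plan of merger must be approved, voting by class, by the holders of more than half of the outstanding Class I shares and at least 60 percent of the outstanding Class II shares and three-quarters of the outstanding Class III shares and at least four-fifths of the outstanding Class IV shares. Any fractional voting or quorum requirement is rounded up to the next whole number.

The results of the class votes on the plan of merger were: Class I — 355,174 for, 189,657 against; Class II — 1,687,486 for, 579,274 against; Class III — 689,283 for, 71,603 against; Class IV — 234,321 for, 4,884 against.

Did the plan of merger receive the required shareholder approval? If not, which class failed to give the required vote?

Class I: a majority of 710010 is 355006; 355,006 required, 355,174 in favor — approved.
Class II: 3/5 of 2811345 = 1686807; 1,686,807 required, 1,687,486 in favor — approved.
Class III: 3/4 of 918885 = 689163.75, rounded up to 689164; 689,164 required, 689,283 in favor — approved.
Class IV: 4/5 of 292836 = 234268.80, rounded up to 234269; 234,269 required, 234,321 in favor — approved.

Approved — every class gave the required vote.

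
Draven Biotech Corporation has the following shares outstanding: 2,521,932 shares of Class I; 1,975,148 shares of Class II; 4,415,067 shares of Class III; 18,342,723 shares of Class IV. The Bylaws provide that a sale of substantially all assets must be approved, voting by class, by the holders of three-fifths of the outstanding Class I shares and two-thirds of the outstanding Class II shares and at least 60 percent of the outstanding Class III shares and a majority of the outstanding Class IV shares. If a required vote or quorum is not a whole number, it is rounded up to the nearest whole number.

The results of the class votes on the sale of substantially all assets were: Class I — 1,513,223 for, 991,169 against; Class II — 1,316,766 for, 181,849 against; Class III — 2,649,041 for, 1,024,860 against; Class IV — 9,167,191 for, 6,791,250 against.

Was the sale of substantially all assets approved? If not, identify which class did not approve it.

Not approved — the Class IV shares did not give the required vote.

Class I: 3/5 of 2521932 = 1513159.20, rounded up to 1513160; 1,513,160 required, 1,513,223 in favor — approved.
Class II: 2/3 of 1975148 = 1316765.33, rounded up to 1316766; 1,316,766 required, 1,316,766 in favor — approved.
Class III: 3/5 of 4415067 = 2649040.20, rounded up to 2649041; 2,649,041 required, 2,649,041 in favor — approved.
Class IV: a majority of 18342723 is 9171362; 9,171,362 required, 9,167,191 in favor — not approved.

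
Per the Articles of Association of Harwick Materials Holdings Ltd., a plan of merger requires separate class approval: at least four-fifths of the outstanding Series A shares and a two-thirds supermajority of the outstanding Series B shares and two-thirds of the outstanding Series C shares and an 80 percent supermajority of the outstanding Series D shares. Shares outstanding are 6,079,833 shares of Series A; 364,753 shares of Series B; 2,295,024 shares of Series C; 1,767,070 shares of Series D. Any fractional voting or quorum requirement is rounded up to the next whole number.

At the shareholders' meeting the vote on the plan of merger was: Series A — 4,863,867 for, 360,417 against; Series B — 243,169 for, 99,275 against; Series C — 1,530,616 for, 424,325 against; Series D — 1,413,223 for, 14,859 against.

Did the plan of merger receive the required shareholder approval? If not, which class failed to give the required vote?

Series A: 4/5 of 6079833 = 4863866.40, rounded up to 4863867; 4,863,867 required, 4,863,867 in favor — approved.
Series B: 2/3 of 364753 = 243168.67, rounded up to 243169; 243,169 required, 243,169 in favor — approved.
Series C: 2/3 of 2295024 = 1530016; 1,530,016 required, 1,530,616 in favor — approved.
Series D: 4/5 of 1767070 = 1413656; 1,413,656 required, 1,413,223 in favor — not approved.

Not approved — the Series D shares did not give the required vote.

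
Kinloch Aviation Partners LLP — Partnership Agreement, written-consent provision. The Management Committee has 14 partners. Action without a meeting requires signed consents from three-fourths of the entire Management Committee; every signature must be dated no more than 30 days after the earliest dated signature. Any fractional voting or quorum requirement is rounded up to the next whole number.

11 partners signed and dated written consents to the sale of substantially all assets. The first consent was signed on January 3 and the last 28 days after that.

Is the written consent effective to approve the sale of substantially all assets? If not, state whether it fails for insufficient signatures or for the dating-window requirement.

Signatures required: three-fourths of 14 — 3/4 of 14 = 10.50, rounded up to 11, so 11 needed; 11 signed. Sufficient.
Dating window: the latest signature is 28 days after the earliest; the limit is 30 days. Within the window.

Effective — both the signature and dating-window requirements are satisfied.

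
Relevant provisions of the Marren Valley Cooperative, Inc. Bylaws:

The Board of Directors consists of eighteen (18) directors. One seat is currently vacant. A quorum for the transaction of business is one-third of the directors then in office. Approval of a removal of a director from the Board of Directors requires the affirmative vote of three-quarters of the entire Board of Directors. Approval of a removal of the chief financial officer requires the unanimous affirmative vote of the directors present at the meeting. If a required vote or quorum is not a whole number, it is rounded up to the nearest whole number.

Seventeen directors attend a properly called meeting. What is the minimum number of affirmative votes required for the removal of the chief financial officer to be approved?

17

The removal of the chief financial officer requires the unanimous vote of the directors present (17).
Unanimous means all 17.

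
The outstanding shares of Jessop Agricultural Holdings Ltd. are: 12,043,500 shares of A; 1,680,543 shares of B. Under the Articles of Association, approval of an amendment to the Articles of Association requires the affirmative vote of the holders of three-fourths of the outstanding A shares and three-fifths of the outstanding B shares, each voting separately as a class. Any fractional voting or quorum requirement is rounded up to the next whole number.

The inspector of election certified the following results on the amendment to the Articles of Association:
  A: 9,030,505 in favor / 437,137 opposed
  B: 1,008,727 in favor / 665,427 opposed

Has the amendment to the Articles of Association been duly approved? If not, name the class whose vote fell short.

Not approved — the A shares did not give the required vote.

A: 3/4 of 12043500 = 9032625; 9,032,625 required, 9,030,505 in favor — not approved.
B: 3/5 of 1680543 = 1008325.80, rounded up to 1008326; 1,008,326 required, 1,008,727 in favor — approved.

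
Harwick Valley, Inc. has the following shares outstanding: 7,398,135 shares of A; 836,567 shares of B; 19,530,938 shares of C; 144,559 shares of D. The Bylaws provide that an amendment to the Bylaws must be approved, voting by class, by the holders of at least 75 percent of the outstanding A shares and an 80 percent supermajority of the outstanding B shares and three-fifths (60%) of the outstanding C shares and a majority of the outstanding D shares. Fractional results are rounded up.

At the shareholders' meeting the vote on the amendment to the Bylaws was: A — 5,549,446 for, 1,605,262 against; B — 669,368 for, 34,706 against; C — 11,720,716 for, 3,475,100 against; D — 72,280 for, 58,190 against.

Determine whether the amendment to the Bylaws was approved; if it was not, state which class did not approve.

Approved — every class gave the required vote.

A: 3/4 of 7398135 = 5548601.25, rounded up to 5548602; 5,548,602 required, 5,549,446 in favor — approved.
B: 4/5 of 836567 = 669253.60, rounded up to 669254; 669,254 required, 669,368 in favor — approved.
C: 3/5 of 19530938 = 11718562.80, rounded up to 11718563; 11,718,563 required, 11,720,716 in favor — approved.
D: a majority of 144559 is 72280; 72,280 required, 72,280 in favor — approved.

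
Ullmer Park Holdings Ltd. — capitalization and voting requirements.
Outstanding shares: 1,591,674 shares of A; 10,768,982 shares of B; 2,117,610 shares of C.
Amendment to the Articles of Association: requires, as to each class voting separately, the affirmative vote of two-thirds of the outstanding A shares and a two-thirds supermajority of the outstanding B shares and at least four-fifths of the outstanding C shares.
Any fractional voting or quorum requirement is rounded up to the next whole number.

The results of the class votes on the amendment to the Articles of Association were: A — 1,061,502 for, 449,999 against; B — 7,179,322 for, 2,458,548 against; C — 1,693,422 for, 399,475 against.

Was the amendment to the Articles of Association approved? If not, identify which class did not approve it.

Not approved — the C shares did not give the required vote.

A: 2/3 of 1591674 = 1061116; 1,061,116 required, 1,061,502 in favor — approved.
B: 2/3 of 10768982 = 7179321.33, rounded up to 7179322; 7,179,322 required, 7,179,322 in favor — approved.
C: 4/5 of 2117610 = 1694088; 1,694,088 required, 1,693,422 in favor — not approved.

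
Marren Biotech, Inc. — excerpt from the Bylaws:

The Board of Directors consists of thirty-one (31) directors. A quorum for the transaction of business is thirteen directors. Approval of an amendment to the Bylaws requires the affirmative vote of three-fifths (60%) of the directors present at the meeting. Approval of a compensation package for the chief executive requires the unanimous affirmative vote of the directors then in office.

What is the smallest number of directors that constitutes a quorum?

The quorum is fixed at 13.

13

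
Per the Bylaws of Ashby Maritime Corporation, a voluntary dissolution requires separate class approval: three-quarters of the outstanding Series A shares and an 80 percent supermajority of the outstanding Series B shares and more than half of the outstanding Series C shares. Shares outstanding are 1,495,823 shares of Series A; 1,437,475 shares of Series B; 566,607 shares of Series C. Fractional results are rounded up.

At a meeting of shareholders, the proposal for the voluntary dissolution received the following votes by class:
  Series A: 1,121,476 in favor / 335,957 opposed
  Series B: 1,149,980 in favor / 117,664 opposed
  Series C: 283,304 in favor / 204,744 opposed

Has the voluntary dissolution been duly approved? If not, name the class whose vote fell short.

Series A: 3/4 of 1495823 = 1121867.25, rounded up to 1121868; 1,121,868 required, 1,121,476 in favor — not approved.
Series B: 4/5 of 1437475 = 1149980; 1,149,980 required, 1,149,980 in favor — approved.
Series C: a majority of 566607 is 283304; 283,304 required, 283,304 in favor — approved.

Not approved — the Series A shares did not give the required vote.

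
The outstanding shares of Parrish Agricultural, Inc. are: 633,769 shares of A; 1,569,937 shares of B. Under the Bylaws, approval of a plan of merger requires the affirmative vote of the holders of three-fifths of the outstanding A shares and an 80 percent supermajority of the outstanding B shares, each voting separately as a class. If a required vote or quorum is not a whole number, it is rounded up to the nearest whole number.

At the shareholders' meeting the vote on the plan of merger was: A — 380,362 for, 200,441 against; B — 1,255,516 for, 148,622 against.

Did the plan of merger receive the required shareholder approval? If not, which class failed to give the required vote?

Not approved — the B shares did not give the required vote.

A: 3/5 of 633769 = 380261.40, rounded up to 380262; 380,262 required, 380,362 in favor — approved.
B: 4/5 of 1569937 = 1255949.60, rounded up to 1255950; 1,255,950 required, 1,255,516 in favor — not approved.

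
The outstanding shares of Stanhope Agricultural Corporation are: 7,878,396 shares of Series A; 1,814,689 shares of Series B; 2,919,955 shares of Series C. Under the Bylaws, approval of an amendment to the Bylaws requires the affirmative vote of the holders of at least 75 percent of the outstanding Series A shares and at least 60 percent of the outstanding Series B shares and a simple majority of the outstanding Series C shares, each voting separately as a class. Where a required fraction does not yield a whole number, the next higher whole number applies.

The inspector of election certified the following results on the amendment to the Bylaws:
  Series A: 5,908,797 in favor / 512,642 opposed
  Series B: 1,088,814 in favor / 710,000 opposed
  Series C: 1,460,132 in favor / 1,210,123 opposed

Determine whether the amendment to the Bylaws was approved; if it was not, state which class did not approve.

Series A: 3/4 of 7878396 = 5908797; 5,908,797 required, 5,908,797 in favor — approved.
Series B: 3/5 of 1814689 = 1088813.40, rounded up to 1088814; 1,088,814 required, 1,088,814 in favor — approved.
Series C: a majority of 2919955 is 1459978; 1,459,978 required, 1,460,132 in favor — approved.

Approved — every class gave the required vote.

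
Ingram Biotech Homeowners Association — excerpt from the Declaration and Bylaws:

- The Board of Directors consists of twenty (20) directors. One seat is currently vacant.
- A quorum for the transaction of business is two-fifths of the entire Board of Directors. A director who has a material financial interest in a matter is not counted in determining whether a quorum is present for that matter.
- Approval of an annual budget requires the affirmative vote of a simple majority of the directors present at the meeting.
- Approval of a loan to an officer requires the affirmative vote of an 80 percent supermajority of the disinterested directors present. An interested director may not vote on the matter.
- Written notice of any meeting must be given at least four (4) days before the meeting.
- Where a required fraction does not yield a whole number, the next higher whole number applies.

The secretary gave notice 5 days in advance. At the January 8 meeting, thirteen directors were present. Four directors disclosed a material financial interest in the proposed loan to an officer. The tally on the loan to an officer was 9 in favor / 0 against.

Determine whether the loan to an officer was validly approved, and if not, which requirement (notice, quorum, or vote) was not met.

Valid — all requirements satisfied.

Notice: 5 days given; 4 required (5 ≥ 4). Satisfied.
Quorum: 13 present, but the 4 interested directors do not count, leaving 9. Quorum is 8. Satisfied.
Vote: the loan to an officer requires four-fifths of the disinterested directors present (13 − 4 = 9). 4/5 of 9 = 7.20, rounded up to 8, so 8 affirmative votes are needed; 9 voted in favor. Satisfied.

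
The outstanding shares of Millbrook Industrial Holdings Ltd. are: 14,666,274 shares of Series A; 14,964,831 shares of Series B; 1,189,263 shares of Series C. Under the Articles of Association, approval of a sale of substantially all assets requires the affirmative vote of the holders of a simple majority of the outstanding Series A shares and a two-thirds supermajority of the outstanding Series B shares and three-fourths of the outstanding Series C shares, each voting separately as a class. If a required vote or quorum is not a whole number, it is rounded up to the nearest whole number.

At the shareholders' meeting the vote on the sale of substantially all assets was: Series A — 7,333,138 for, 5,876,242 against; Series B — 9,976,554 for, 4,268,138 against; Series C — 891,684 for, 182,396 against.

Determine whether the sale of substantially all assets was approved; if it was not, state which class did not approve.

Series A: a majority of 14666274 is 7333138; 7,333,138 required, 7,333,138 in favor — approved.
Series B: 2/3 of 14964831 = 9976554; 9,976,554 required, 9,976,554 in favor — approved.
Series C: 3/4 of 1189263 = 891947.25, rounded up to 891948; 891,948 required, 891,684 in favor — not approved.

Not approved — the Series C shares did not give the required vote.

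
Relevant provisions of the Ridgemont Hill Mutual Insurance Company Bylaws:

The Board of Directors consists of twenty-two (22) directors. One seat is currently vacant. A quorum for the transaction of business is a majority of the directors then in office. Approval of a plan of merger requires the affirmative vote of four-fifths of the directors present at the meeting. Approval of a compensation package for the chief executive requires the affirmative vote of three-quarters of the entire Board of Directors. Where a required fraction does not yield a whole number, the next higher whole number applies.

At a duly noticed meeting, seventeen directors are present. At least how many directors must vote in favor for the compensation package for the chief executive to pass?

The compensation package for the chief executive requires three-fourths of the entire Board of Directors (22).
3/4 of 22 = 16.50, rounded up to 17.

17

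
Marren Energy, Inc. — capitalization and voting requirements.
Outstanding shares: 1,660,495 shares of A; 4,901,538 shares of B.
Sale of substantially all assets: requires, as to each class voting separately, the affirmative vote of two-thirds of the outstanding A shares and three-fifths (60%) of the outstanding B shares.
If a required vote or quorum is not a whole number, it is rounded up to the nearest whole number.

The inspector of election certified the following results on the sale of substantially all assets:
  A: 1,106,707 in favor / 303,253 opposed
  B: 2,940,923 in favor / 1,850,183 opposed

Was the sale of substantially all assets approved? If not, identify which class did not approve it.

A: 2/3 of 1660495 = 1106996.67, rounded up to 1106997; 1,106,997 required, 1,106,707 in favor — not approved.
B: 3/5 of 4901538 = 2940922.80, rounded up to 2940923; 2,940,923 required, 2,940,923 in favor — approved.

Not approved — the A shares did not give the required vote.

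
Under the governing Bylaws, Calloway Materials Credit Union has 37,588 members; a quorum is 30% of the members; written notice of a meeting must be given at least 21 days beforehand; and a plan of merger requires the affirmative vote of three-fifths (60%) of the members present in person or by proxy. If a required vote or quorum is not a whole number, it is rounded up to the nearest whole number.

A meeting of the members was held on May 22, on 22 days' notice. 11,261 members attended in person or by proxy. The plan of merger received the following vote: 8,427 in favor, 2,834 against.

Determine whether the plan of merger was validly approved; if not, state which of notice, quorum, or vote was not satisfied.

Invalid — quorum requirement not satisfied.

Notice: 22 days given; 21 required. Satisfied.
Quorum: 30% of 37,588 = 11,276.40, rounded up to 11,277; 11,261 present. Not satisfied.
Vote: requires three-fifths of those present (11,261); 3/5 of 11261 = 6756.60, rounded up to 6757, so 6,757 needed; 8,427 in favor. Satisfied.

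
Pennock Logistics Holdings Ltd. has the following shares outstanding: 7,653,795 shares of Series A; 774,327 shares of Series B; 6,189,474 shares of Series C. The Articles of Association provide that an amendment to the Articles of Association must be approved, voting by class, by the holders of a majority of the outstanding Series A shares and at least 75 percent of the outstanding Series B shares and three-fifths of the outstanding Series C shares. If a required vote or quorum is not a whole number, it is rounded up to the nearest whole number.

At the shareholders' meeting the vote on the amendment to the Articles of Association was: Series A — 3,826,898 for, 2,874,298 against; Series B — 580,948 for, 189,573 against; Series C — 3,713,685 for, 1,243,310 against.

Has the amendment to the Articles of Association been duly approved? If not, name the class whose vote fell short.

Approved — every class gave the required vote.

Series A: a majority of 7653795 is 3826898; 3,826,898 required, 3,826,898 in favor — approved.
Series B: 3/4 of 774327 = 580745.25, rounded up to 580746; 580,746 required, 580,948 in favor — approved.
Series C: 3/5 of 6189474 = 3713684.40, rounded up to 3713685; 3,713,685 required, 3,713,685 in favor — approved.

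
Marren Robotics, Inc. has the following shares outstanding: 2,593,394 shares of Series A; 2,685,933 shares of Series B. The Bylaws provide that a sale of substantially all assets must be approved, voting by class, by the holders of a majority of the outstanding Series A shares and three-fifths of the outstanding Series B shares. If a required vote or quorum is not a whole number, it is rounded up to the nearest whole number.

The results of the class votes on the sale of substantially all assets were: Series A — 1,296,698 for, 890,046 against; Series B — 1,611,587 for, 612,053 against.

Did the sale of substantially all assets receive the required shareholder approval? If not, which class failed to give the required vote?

Series A: a majority of 2593394 is 1296698; 1,296,698 required, 1,296,698 in favor — approved.
Series B: 3/5 of 2685933 = 1611559.80, rounded up to 1611560; 1,611,560 required, 1,611,587 in favor — approved.

Approved — every class gave the required vote.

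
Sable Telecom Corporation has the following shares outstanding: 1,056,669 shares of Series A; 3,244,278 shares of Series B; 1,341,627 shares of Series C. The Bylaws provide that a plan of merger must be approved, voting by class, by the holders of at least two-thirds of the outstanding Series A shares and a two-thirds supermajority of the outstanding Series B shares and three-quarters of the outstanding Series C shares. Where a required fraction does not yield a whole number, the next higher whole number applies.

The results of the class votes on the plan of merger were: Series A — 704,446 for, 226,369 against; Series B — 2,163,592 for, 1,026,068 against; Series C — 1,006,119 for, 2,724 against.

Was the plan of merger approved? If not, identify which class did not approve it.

Series A: 2/3 of 1056669 = 704446; 704,446 required, 704,446 in favor — approved.
Series B: 2/3 of 3244278 = 2162852; 2,162,852 required, 2,163,592 in favor — approved.
Series C: 3/4 of 1341627 = 1006220.25, rounded up to 1006221; 1,006,221 required, 1,006,119 in favor — not approved.

Not approved — the Series C shares did not give the required vote.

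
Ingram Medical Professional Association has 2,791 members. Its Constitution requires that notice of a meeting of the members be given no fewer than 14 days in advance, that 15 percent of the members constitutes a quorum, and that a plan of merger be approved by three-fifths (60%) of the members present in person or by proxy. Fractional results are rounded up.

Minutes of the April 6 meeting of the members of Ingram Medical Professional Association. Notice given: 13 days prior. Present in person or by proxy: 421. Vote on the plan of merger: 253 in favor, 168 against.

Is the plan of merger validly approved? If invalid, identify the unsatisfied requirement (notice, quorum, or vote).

Invalid — notice requirement not satisfied.

Notice: 13 days given; 14 required. Not satisfied.
Quorum: 15% of 2,791 = 418.65, rounded up to 419; 421 present. Satisfied.
Vote: requires three-fifths of those present (421); 3/5 of 421 = 252.60, rounded up to 253, so 253 needed; 253 in favor. Satisfied.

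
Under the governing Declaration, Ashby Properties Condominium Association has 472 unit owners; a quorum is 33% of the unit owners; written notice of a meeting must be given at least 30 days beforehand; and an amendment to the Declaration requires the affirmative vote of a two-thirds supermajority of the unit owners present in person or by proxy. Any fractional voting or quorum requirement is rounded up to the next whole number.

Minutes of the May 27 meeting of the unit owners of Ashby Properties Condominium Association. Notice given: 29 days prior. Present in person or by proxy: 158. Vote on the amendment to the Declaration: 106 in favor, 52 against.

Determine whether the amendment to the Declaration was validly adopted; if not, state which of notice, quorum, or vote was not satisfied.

Notice: 29 days given; 30 required. Not satisfied.
Quorum: 33% of 472 = 155.76, rounded up to 156; 158 present. Satisfied.
Vote: requires two-thirds of those present (158); 2/3 of 158 = 105.33, rounded up to 106, so 106 needed; 106 in favor. Satisfied.

Invalid — notice requirement not satisfied.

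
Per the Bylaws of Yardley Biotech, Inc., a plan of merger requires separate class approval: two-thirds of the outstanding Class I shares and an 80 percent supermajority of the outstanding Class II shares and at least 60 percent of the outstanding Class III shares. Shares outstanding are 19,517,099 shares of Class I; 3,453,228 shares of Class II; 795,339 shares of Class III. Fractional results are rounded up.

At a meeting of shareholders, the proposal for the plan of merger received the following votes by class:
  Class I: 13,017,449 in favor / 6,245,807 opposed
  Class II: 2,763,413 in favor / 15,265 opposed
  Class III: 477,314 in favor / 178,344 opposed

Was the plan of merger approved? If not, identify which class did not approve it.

Approved — every class gave the required vote.

Class I: 2/3 of 19517099 = 13011399.33, rounded up to 13011400; 13,011,400 required, 13,017,449 in favor — approved.
Class II: 4/5 of 3453228 = 2762582.40, rounded up to 2762583; 2,762,583 required, 2,763,413 in favor — approved.
Class III: 3/5 of 795339 = 477203.40, rounded up to 477204; 477,204 required, 477,314 in favor — approved.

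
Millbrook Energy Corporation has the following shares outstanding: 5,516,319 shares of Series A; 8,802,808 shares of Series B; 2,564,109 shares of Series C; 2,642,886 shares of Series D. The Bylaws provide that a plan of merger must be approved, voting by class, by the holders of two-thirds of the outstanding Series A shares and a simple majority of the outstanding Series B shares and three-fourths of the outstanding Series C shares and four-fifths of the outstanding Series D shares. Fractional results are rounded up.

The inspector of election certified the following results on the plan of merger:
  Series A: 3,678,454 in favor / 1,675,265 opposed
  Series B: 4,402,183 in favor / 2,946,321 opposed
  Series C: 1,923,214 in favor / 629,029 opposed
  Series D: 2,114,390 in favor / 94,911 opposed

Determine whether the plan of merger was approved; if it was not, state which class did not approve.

Approved — every class gave the required vote.

Series A: 2/3 of 5516319 = 3677546; 3,677,546 required, 3,678,454 in favor — approved.
Series B: a majority of 8802808 is 4401405; 4,401,405 required, 4,402,183 in favor — approved.
Series C: 3/4 of 2564109 = 1923081.75, rounded up to 1923082; 1,923,082 required, 1,923,214 in favor — approved.
Series D: 4/5 of 2642886 = 2114308.80, rounded up to 2114309; 2,114,309 required, 2,114,390 in favor — approved.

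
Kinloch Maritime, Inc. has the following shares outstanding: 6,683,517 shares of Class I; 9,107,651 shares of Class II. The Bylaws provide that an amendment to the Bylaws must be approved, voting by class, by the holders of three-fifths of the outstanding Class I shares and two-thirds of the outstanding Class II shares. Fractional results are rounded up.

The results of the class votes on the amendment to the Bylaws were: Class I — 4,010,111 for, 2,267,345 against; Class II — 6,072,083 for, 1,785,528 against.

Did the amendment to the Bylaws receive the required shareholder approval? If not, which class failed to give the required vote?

Approved — every class gave the required vote.

Class I: 3/5 of 6683517 = 4010110.20, rounded up to 4010111; 4,010,111 required, 4,010,111 in favor — approved.
Class II: 2/3 of 9107651 = 6071767.33, rounded up to 6071768; 6,071,768 required, 6,072,083 in favor — approved.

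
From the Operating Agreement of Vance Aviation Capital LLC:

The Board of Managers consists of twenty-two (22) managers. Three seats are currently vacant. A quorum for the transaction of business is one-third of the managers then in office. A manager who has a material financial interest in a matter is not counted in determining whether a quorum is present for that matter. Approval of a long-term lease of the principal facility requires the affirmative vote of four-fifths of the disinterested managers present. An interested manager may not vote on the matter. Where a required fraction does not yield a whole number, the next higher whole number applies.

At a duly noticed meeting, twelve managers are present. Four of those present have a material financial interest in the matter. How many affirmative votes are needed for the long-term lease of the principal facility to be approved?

The long-term lease of the principal facility requires four-fifths of the disinterested managers present (12 − 4 = 8).
4/5 of 8 = 6.40, rounded up to 7.

7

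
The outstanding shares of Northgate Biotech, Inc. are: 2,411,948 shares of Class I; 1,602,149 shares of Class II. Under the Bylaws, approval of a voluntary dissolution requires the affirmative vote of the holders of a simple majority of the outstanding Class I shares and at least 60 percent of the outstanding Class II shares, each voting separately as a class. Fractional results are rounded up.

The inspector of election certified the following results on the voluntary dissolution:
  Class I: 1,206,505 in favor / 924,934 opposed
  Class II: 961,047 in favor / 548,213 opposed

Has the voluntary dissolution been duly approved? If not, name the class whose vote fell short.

Class I: a majority of 2411948 is 1205975; 1,205,975 required, 1,206,505 in favor — approved.
Class II: 3/5 of 1602149 = 961289.40, rounded up to 961290; 961,290 required, 961,047 in favor — not approved.

Not approved — the Class II shares did not give the required vote.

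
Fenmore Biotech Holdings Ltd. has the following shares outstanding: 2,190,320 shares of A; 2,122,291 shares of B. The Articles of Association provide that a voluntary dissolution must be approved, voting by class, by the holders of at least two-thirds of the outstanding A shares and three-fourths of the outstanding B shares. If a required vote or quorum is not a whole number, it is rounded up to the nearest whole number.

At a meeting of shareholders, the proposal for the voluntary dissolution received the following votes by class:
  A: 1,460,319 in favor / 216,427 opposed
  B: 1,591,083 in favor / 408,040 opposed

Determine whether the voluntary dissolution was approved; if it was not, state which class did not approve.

Not approved — the B shares did not give the required vote.

A: 2/3 of 2190320 = 1460213.33, rounded up to 1460214; 1,460,214 required, 1,460,319 in favor — approved.
B: 3/4 of 2122291 = 1591718.25, rounded up to 1591719; 1,591,719 required, 1,591,083 in favor — not approved.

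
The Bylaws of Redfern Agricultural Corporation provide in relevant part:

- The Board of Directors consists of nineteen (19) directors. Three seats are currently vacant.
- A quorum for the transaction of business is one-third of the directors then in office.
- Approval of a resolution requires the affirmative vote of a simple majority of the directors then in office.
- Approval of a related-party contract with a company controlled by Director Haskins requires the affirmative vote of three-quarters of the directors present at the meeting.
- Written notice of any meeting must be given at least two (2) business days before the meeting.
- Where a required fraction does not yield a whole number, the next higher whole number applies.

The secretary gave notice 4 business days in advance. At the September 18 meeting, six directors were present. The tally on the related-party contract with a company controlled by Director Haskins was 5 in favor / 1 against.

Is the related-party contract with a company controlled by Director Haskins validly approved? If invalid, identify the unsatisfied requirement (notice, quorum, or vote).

Valid — all requirements satisfied.

Notice: 4 business days given; 2 required (4 ≥ 2). Satisfied.
Quorum: 6 present; quorum is 6. Satisfied.
Vote: the related-party contract with a company controlled by Director Haskins requires three-fourths of the directors present (6). 3/4 of 6 = 4.50, rounded up to 5, so 5 affirmative votes are needed; 5 voted in favor. Satisfied.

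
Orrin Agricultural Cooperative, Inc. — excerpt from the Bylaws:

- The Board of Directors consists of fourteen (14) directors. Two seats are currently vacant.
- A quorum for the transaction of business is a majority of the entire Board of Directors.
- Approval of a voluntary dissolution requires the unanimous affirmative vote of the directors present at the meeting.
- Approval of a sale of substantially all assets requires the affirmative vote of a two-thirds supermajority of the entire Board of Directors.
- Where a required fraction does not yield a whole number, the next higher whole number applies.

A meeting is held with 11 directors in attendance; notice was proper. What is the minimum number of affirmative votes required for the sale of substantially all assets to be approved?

The sale of substantially all assets requires two-thirds of the entire Board of Directors (14).
2/3 of 14 = 9.33, rounded up to 10.

10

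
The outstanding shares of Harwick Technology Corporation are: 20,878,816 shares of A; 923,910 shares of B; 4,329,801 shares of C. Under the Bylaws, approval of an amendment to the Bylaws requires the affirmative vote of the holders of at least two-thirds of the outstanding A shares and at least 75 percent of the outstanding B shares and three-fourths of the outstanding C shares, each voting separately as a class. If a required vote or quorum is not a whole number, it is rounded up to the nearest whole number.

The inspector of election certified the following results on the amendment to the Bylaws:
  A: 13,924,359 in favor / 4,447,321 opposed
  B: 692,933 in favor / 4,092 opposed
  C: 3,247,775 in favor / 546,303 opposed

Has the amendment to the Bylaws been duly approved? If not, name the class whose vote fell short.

Approved — every class gave the required vote.

A: 2/3 of 20878816 = 13919210.67, rounded up to 13919211; 13,919,211 required, 13,924,359 in favor — approved.
B: 3/4 of 923910 = 692932.50, rounded up to 692933; 692,933 required, 692,933 in favor — approved.
C: 3/4 of 4329801 = 3247350.75, rounded up to 3247351; 3,247,351 required, 3,247,775 in favor — approved.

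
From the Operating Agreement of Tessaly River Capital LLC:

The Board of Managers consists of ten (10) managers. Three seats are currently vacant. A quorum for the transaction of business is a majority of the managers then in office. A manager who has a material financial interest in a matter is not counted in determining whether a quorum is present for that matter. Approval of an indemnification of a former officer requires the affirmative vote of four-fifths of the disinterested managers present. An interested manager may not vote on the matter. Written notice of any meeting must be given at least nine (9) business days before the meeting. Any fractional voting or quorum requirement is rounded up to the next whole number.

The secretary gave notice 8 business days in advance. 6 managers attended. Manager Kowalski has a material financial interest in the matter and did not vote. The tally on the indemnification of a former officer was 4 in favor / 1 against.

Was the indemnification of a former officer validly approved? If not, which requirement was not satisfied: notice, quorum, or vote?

Notice: 8 business days given; 9 required (8 < 9). Not satisfied.
Quorum: 6 present, but the 1 interested manager does not count, leaving 5. Quorum is 4. Satisfied.
Vote: the indemnification of a former officer requires four-fifths of the disinterested managers present (6 − 1 = 5). 4/5 of 5 = 4, so 4 affirmative votes are needed; 4 voted in favor. Satisfied.

Invalid — notice requirement not satisfied.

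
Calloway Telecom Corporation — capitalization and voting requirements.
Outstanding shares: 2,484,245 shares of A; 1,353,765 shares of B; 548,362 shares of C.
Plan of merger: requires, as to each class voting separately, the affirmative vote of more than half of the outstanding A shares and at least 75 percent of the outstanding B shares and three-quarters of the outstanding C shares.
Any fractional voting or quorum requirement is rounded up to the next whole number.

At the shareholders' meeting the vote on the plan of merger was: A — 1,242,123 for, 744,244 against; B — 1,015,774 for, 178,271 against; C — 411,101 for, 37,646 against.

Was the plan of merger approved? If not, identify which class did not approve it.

Not approved — the C shares did not give the required vote.

A: a majority of 2484245 is 1242123; 1,242,123 required, 1,242,123 in favor — approved.
B: 3/4 of 1353765 = 1015323.75, rounded up to 1015324; 1,015,324 required, 1,015,774 in favor — approved.
C: 3/4 of 548362 = 411271.50, rounded up to 411272; 411,272 required, 411,101 in favor — not approved.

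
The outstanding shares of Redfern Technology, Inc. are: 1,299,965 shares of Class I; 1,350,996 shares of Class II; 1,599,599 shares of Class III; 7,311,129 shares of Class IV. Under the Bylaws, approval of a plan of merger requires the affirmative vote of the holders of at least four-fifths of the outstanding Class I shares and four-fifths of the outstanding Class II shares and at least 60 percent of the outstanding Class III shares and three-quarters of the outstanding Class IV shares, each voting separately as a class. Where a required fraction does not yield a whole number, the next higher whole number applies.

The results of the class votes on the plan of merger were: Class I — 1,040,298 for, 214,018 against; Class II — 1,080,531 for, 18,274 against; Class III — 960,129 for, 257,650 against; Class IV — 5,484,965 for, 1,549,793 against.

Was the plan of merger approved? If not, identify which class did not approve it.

Class I: 4/5 of 1299965 = 1039972; 1,039,972 required, 1,040,298 in favor — approved.
Class II: 4/5 of 1350996 = 1080796.80, rounded up to 1080797; 1,080,797 required, 1,080,531 in favor — not approved.
Class III: 3/5 of 1599599 = 959759.40, rounded up to 959760; 959,760 required, 960,129 in favor — approved.
Class IV: 3/4 of 7311129 = 5483346.75, rounded up to 5483347; 5,483,347 required, 5,484,965 in favor — approved.

Not approved — the Class II shares did not give the required vote.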